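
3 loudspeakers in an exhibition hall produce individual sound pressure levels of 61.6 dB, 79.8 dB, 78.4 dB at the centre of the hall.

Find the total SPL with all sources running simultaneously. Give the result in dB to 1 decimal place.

Σ 10^(Lᵢ/10) = 1.661e+08.
Combined level = 10 log₁₀(1.661e+08) = 82.2 dB.

82.2 dB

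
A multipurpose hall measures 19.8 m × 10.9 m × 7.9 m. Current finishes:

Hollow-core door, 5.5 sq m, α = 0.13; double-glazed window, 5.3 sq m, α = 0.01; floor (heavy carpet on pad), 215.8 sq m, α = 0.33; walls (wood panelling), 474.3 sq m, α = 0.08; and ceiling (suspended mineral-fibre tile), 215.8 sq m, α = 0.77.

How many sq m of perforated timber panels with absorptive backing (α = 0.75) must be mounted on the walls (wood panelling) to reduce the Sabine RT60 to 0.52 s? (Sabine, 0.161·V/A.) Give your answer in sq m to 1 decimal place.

375.8

Total absorption A₁ = 5.5·0.13 + 5.3·0.01 + 215.8·0.33 + 474.3·0.08 + 215.8·0.77
  = 0.715 + 0.053 + 71.214 + 37.944 + 166.166 = 276.092 sq m sabins.
V = 1704.978 m³. Target absorption A₂ = 0.161 × 1704.978 / 0.52 = 527.887 sabins.
Absorption to add: 527.887 − 276.092 = 251.795 sabins.
Net gain per sq m: Δα = 0.75 − 0.08 = 0.67.
Area = ΔA/Δα = 251.795/0.67 = 375.8 sq m.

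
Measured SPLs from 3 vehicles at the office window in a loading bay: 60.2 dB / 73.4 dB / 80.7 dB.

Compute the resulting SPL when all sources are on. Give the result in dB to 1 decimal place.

81.5 dB

Σ 10^(Lᵢ/10) = 1.404e+08.
Combined level = 10 log₁₀(1.404e+08) = 81.5 dB.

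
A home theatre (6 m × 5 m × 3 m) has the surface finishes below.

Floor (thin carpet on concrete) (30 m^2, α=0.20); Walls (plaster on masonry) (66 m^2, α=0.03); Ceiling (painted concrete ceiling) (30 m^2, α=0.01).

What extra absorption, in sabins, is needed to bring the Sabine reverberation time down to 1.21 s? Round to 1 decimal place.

Summing Sᵢαᵢ: 6.000 + 1.980 + 0.300 → A₁ = 8.280 sabins.
Target A₂ = 0.161·90/1.21 = 11.975 sabins (V = 90 m³).
Shortfall: 11.975 − 8.280 = 3.7 sabins.

3.7 sabins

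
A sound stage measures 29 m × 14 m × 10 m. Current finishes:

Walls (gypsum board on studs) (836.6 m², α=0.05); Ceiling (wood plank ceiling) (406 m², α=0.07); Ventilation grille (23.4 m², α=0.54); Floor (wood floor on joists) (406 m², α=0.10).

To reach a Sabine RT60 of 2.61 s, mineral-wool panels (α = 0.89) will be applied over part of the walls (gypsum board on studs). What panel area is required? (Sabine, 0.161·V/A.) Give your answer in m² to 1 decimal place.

151.1

Equivalent absorption area: A₁ = 836.6·0.05 + 406·0.07 + 23.4·0.54 + 406·0.10 = 123.486 m².
V = 4060 m³. Target absorption A₂ = 0.161 × 4060 / 2.61 = 250.444 sabins.
Absorption to add: 250.444 − 123.486 = 126.958 sabins.
Each m² of panel replacing the walls (gypsum board on studs) adds (0.89 − 0.05) = 0.84 sabins.
Area = ΔA/Δα = 126.958/0.84 = 151.1 m².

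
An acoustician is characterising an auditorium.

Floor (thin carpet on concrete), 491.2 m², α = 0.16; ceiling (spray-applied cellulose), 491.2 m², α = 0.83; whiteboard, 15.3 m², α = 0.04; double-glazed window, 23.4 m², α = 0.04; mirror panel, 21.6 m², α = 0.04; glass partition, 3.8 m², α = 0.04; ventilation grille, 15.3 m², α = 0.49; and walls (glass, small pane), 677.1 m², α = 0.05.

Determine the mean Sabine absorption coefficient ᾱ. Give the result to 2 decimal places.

0.30

S = Σ Sᵢ = 491.2 + 491.2 + 15.3 + 23.4 + 21.6 + 3.8 + 15.3 + 677.1 = 1738.9 m².
A = 491.2·0.16 + 491.2·0.83 + 15.3·0.04 + 23.4·0.04 + 21.6·0.04 + 3.8·0.04 + 15.3·0.49 + 677.1·0.05 = 530.204 sabins.
ᾱ = A/S = 0.30.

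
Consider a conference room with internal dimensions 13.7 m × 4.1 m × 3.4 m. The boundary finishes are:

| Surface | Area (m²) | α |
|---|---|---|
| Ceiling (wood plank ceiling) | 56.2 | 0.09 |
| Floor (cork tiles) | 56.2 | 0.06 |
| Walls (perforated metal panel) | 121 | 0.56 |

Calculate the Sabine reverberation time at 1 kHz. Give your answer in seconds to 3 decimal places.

A = Σ Sᵢαᵢ = 56.2·0.09 + 56.2·0.06 + 121·0.56 = 76.190 sabins.
Room volume: 190.978 m³.
RT60 = 0.161 · V / A = 0.161 × 190.978 / 76.190 = 0.404 s.

0.404 s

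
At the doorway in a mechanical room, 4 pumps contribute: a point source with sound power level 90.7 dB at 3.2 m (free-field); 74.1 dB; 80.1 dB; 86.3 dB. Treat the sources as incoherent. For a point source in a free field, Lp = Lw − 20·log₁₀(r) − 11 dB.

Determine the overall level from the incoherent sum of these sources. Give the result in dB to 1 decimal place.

Source at 3.2 m: Lp = 90.7 − 20·log₁₀(3.2) − 11 = 69.6 dB.
Converting to relative power and adding: 10^(69.6/10) + 10^(74.1/10) + 10^(80.1/10) + 10^(86.3/10) = 5.637e+08.
Back to dB: 10·log₁₀ Σ = 87.5 dB.

87.5 dB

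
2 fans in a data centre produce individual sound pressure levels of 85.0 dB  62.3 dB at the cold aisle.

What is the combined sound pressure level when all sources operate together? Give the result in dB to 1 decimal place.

85.0 dB

Converting to relative power and adding: 10^(85.0/10) + 10^(62.3/10) = 3.179e+08.
Back to dB: 10·log₁₀ Σ = 85.0 dB.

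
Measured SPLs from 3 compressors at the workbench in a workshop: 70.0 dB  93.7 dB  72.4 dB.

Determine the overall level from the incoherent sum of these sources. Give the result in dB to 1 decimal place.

Σ 10^(Lᵢ/10) = 2.372e+09.
L_total = 10·log₁₀(2.372e+09) = 93.8 dB.

93.8 dB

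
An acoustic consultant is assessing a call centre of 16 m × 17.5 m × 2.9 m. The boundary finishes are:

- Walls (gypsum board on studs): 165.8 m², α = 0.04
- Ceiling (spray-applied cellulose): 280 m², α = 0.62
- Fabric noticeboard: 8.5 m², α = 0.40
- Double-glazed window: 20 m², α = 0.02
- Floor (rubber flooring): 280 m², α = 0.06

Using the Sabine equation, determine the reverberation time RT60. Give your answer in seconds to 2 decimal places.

Summing Sᵢαᵢ: 6.632 + 173.600 + 3.400 + 0.400 + 16.800 → A = 200.832 sabins.
Room volume: 812 m³.
Sabine: RT60 = 0.161 × 812 / 200.832 = 0.65 s.

0.65 s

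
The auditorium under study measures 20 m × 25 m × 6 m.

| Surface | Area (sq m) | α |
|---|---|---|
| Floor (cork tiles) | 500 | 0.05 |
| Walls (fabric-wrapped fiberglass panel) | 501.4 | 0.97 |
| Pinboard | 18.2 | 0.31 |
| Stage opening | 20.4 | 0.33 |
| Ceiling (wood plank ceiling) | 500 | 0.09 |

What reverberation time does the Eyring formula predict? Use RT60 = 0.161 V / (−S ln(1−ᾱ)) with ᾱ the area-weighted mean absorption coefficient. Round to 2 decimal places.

Total surface area S = 500 + 501.4 + 18.2 + 20.4 + 500 = 1540.0 sq m.
Absorption A = 500×0.05 + 501.4×0.97 + 18.2×0.31 + 20.4×0.33 + 500×0.09 = 568.732 sabins.
ᾱ = 568.732 / 1540.0 = 0.3693.
Eyring denominator: −S ln(1−ᾱ) = 709.824.
V = 20 × 25 × 6 = 3000 m³.
T = 0.161·V/[−S·ln(1−ᾱ)] = 0.161·3000/709.824 = 0.68 s.

0.68 seconds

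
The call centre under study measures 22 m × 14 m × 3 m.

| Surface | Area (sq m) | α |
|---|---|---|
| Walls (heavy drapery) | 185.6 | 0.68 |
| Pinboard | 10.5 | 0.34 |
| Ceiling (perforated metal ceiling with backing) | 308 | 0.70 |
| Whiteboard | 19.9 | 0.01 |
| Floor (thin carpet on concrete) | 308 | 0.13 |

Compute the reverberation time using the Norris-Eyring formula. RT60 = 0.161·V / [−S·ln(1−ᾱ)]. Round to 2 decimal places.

0.29 s

S = Σ Sᵢ = 832.0 sq m.
Absorption A = 185.6×0.68 + 10.5×0.34 + 308×0.70 + 19.9×0.01 + 308×0.13 = 385.617 sabins.
ᾱ = 385.617 / 832.0 = 0.4635.
−S·ln(1−ᾱ) = −832.0 × ln(1 − 0.4635) = 518.077.
V = 22 × 14 × 3 = 924 m³.
T = 0.161·V/[−S·ln(1−ᾱ)] = 0.161·924/518.077 = 0.29 s.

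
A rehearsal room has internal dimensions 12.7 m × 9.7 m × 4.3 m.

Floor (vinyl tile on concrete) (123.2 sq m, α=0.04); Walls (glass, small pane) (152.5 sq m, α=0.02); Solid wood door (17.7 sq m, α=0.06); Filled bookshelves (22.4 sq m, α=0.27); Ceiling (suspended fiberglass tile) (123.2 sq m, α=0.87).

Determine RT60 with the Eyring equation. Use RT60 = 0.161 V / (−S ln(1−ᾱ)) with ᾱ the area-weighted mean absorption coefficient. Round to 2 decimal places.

S = Σ Sᵢ = 439.0 sq m.
Σ(Sᵢαᵢ) = 123.2·0.04 + 152.5·0.02 + 17.7·0.06 + 22.4·0.27 + 123.2·0.87 = 122.272.
Mean coefficient ᾱ = A/S = 0.2785.
−S·ln(1−ᾱ) = −439.0 × ln(1 − 0.2785) = 143.300.
V = 12.7 × 9.7 × 4.3 = 529.717 m³.
T = 0.161·V/[−S·ln(1−ᾱ)] = 0.161·529.717/143.300 = 0.60 s.

0.60 s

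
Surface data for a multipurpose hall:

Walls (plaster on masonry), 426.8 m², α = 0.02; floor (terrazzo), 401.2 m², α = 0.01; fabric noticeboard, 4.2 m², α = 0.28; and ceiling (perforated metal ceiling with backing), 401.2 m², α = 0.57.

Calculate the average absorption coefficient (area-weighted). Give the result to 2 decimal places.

0.20

S = Σ Sᵢ = 426.8 + 401.2 + 4.2 + 401.2 = 1233.4 m².
A = 426.8·0.02 + 401.2·0.01 + 4.2·0.28 + 401.2·0.57 = 242.408 sabins.
ᾱ = A/S = 0.20.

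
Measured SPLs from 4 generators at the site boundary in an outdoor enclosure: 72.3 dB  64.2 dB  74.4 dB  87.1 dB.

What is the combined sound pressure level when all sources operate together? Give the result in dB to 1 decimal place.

87.5 dB

Converting to relative power and adding: 10^(72.3/10) + 10^(64.2/10) + 10^(74.4/10) + 10^(87.1/10) = 5.6e+08.
Back to dB: 10·log₁₀ Σ = 87.5 dB.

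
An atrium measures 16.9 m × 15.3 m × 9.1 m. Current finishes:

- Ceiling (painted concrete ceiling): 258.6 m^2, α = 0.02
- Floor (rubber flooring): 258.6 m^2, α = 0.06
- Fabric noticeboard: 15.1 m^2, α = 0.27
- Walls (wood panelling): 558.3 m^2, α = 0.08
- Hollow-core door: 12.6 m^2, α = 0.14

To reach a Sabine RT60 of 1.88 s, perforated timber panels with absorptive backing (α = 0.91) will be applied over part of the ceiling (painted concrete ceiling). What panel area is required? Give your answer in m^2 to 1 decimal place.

146.4

Total absorption A₁ = 258.6*0.02 + 258.6*0.06 + 15.1*0.27 + 558.3*0.08 + 12.6*0.14
  = 5.172 + 15.516 + 4.077 + 44.664 + 1.764 = 71.193 m^2 sabins.
Required A₂ = 0.161·2352.987/1.88 = 201.506 sabins.
ΔA needed = 201.506 − 71.193 = 130.313 sabins.
Net gain per m^2: Δα = 0.91 − 0.02 = 0.89.
Panel area = 130.313 / 0.89 = 146.4 m^2.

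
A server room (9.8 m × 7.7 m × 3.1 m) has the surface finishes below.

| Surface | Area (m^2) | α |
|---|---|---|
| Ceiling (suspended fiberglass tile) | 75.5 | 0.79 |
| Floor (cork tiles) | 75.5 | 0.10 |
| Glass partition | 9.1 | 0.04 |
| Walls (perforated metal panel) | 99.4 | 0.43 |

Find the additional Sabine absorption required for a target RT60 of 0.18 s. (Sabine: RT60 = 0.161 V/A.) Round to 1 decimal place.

98.9 sabins

Equivalent absorption area: A₁ = 75.5×0.79 + 75.5×0.10 + 9.1×0.04 + 99.4×0.43 = 110.301 m^2.
V = 233.926 m³. Required absorption A₂ = 0.161 × 233.926 / 0.18 = 209.234 sabins.
ΔA = A₂ − A₁ = 209.234 − 110.301 = 98.9 sabins.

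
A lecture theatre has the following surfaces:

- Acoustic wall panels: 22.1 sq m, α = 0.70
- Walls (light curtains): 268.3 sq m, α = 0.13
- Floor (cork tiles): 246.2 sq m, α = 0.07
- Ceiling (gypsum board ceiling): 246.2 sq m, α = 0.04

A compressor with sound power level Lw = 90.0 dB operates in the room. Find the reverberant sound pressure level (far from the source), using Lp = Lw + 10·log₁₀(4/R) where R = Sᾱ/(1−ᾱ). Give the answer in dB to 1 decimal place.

76.7 dB

A = 77.431 sabins; S = 782.8 sq m.
ᾱ = 0.0989, so room constant R = A/(1−ᾱ) = 85.929 sq m.
Lp = Lw + 10 log₁₀(4/R) = 90.0 -13.32 = 76.7 dB.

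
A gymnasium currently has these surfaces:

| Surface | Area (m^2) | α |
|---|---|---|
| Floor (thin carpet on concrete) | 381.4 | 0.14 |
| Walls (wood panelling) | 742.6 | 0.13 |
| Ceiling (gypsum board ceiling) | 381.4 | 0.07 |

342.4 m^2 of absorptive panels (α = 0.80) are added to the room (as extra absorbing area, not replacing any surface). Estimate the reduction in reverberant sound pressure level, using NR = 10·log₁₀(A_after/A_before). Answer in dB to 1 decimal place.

4.1 dB

A_before = Σ Sᵢαᵢ = 381.4·0.14 + 742.6·0.13 + 381.4·0.07 = 176.632 sabins.
Added absorption = 342.4 × 0.80 = 273.920 sabins.
New total A_after = 450.552 sabins.
NR = 10·log₁₀(450.552/176.632) = 4.1 dB.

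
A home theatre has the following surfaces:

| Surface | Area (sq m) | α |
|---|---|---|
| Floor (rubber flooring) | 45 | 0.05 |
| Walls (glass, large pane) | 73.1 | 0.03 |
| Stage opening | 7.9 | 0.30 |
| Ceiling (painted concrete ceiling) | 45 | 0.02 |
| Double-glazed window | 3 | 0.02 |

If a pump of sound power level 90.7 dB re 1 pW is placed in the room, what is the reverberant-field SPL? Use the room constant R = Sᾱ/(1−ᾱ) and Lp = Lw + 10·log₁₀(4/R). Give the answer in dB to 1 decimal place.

87.6 dB

Σ(Sᵢαᵢ) = 45×0.05 + 73.1×0.03 + 7.9×0.30 + 45×0.02 + 3×0.02 = 7.773; total area S = 174.0 sq m.
ᾱ = 7.773/174.0 = 0.0447; R = Sᾱ/(1−ᾱ) = 7.773/(1−0.0447) = 8.137 sq m.
Lp = 90.7 + 10·log₁₀(4/8.137) = 90.7 + (-3.08) = 87.6 dB.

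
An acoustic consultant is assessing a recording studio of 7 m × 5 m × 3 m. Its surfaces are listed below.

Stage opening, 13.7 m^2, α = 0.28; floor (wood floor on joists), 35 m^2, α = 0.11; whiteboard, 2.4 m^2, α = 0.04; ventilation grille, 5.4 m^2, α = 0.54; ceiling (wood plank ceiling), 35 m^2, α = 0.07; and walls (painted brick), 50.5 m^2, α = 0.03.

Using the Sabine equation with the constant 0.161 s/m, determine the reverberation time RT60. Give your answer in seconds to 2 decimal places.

Summing Sᵢαᵢ: 3.836 + 3.850 + 0.096 + 2.916 + 2.450 + 1.515 → A = 14.663 sabins.
Volume V = 7 × 5 × 3 = 105 m³.
Sabine: RT60 = 0.161 × 105 / 14.663 = 1.15 s.

1.15 sec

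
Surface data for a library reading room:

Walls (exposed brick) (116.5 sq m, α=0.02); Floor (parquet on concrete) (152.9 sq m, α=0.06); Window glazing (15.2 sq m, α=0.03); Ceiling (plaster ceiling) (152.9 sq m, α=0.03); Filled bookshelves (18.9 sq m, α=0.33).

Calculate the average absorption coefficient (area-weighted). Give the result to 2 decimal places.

S = Σ Sᵢ = 116.5 + 152.9 + 15.2 + 152.9 + 18.9 = 456.4 sq m.
Σ(Sᵢαᵢ) = 116.5×0.02 + 152.9×0.06 + 15.2×0.03 + 152.9×0.03 + 18.9×0.33 = 22.784.
ᾱ = A/S = 0.05.

0.05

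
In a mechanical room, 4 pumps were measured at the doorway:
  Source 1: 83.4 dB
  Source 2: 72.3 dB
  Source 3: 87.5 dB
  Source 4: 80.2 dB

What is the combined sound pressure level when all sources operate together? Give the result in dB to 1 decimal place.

89.6 dB

Σ 10^(Lᵢ/10) = 9.028e+08.
L_total = 10·log₁₀(9.028e+08) = 89.6 dB.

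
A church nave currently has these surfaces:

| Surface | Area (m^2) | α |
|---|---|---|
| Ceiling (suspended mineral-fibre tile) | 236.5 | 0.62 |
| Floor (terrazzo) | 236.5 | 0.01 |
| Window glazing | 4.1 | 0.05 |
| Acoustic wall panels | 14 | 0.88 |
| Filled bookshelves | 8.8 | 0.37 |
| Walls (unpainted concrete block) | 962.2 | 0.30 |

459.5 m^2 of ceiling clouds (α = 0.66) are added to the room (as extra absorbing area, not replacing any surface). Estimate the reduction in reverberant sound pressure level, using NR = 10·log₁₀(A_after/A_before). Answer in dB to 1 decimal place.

2.2 dB

Total absorption A_before = 236.5*0.62 + 236.5*0.01 + 4.1*0.05 + 14*0.88 + 8.8*0.37 + 962.2*0.30
  = 146.630 + 2.365 + 0.205 + 12.320 + 3.256 + 288.660 = 453.436 m^2 sabins.
Added absorption = 459.5 × 0.66 = 303.270 sabins.
New total A_after = 756.706 sabins.
NR = 10·log₁₀(756.706/453.436) = 2.2 dB.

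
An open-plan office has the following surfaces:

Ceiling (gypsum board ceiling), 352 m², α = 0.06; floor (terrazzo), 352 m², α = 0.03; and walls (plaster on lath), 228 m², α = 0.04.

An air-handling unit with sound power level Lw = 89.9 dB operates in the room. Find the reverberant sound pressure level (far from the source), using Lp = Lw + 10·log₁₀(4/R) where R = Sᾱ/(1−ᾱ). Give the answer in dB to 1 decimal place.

79.6 dB

Σ(Sᵢαᵢ) = 352×0.06 + 352×0.03 + 228×0.04 = 40.800; total area S = 932.0 m².
ᾱ = 0.0438, so room constant R = A/(1−ᾱ) = 42.669 m².
Lp = Lw + 10 log₁₀(4/R) = 89.9 -10.28 = 79.6 dB.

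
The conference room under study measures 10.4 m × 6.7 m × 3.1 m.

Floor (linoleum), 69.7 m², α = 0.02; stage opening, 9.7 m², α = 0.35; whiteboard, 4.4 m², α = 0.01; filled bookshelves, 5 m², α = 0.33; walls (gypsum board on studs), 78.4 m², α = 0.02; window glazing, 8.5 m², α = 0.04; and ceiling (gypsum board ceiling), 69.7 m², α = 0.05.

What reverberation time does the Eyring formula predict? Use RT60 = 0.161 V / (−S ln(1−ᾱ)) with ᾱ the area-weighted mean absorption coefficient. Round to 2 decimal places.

2.86 sec

S = Σ Sᵢ = 245.4 m².
Σ(Sᵢαᵢ) = 69.7·0.02 + 9.7·0.35 + 4.4·0.01 + 5·0.33 + 78.4·0.02 + 8.5·0.04 + 69.7·0.05 = 11.876.
Mean coefficient ᾱ = A/S = 0.0484.
−S·ln(1−ᾱ) = −245.4 × ln(1 − 0.0484) = 12.174.
V = 10.4 × 6.7 × 3.1 = 216.008 m³.
T = 0.161·V/[−S·ln(1−ᾱ)] = 0.161·216.008/12.174 = 2.86 s.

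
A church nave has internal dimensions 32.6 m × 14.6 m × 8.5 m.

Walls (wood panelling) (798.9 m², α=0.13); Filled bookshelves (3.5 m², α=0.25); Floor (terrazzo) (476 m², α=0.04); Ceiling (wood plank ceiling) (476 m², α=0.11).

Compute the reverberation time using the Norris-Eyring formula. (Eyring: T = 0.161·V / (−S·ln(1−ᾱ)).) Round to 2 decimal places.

3.51 seconds

S = Σ Sᵢ = 1754.4 m².
Absorption A = 798.9·0.13 + 3.5·0.25 + 476·0.04 + 476·0.11 = 176.132 sabins.
ᾱ = 176.132 / 1754.4 = 0.1004.
−S·ln(1−ᾱ) = −1754.4 × ln(1 − 0.1004) = 185.624.
V = 32.6 × 14.6 × 8.5 = 4045.66 m³.
T = 0.161·V/[−S·ln(1−ᾱ)] = 0.161·4045.66/185.624 = 3.51 s.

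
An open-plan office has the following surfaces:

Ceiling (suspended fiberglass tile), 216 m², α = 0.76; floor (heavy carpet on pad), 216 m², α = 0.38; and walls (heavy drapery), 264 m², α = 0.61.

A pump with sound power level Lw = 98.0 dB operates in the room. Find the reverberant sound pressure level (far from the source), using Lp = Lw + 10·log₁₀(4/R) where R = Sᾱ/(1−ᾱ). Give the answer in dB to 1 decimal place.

74.1 dB

Σ(Sᵢαᵢ) = 216×0.76 + 216×0.38 + 264×0.61 = 407.280; total area S = 696.0 m².
ᾱ = 407.280/696.0 = 0.5852; R = Sᾱ/(1−ᾱ) = 407.280/(1−0.5852) = 981.871 m².
Lp = Lw + 10 log₁₀(4/R) = 98.0 -23.90 = 74.1 dB.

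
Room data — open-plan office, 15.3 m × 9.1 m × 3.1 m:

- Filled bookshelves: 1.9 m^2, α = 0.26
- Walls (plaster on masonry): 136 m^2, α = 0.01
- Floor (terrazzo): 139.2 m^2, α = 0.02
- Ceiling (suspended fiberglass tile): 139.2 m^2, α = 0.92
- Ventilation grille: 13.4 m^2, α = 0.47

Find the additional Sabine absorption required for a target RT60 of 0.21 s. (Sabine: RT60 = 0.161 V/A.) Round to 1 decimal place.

Summing Sᵢαᵢ: 0.494 + 1.360 + 2.784 + 128.064 + 6.298 → A₁ = 139.000 sabins.
For T = 0.21 s, need A₂ = 0.161·V/T = 0.161·431.613/0.21 = 330.903 sabins.
Shortfall: 330.903 − 139.000 = 191.9 sabins.

191.9 sabins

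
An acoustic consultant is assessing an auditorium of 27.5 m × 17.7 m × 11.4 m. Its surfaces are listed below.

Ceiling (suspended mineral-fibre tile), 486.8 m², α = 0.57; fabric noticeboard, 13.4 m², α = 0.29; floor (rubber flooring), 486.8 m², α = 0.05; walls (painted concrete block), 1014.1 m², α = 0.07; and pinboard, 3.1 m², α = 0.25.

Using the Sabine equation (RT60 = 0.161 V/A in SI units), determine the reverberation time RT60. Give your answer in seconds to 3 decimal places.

Equivalent absorption area: A = 486.8×0.57 + 13.4×0.29 + 486.8×0.05 + 1014.1×0.07 + 3.1×0.25 = 377.464 m².
Room volume: 5548.95 m³.
T = 0.161 V/A = 0.161·5548.95/377.464 = 2.367 s.

2.367 sec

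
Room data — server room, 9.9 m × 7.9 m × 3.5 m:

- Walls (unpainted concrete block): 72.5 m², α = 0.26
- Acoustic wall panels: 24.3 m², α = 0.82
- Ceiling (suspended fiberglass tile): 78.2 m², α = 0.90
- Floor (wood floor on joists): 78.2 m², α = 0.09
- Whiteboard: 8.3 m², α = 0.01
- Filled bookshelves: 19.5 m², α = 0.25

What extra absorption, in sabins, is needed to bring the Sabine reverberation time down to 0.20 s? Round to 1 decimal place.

99.2 sabins

Total absorption A₁ = 72.5*0.26 + 24.3*0.82 + 78.2*0.90 + 78.2*0.09 + 8.3*0.01 + 19.5*0.25
  = 18.850 + 19.926 + 70.380 + 7.038 + 0.083 + 4.875 = 121.152 m² sabins.
For T = 0.20 s, need A₂ = 0.161·V/T = 0.161·273.735/0.20 = 220.357 sabins.
ΔA = A₂ − A₁ = 220.357 − 121.152 = 99.2 sabins.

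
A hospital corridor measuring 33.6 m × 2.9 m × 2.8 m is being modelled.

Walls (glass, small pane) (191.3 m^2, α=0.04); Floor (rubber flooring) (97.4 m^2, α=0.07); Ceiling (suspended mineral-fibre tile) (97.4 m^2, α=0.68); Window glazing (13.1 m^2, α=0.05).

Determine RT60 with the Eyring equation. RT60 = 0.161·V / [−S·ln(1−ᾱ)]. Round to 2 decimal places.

S = Σ Sᵢ = 399.2 m^2.
Σ(Sᵢαᵢ) = 191.3×0.04 + 97.4×0.07 + 97.4×0.68 + 13.1×0.05 = 81.357.
Mean coefficient ᾱ = A/S = 0.2038.
−S·ln(1−ᾱ) = −399.2 × ln(1 − 0.2038) = 90.980.
V = 33.6 × 2.9 × 2.8 = 272.832 m³.
RT60 = 0.161 × 272.832 / 90.980 = 0.48 s.

0.48 seconds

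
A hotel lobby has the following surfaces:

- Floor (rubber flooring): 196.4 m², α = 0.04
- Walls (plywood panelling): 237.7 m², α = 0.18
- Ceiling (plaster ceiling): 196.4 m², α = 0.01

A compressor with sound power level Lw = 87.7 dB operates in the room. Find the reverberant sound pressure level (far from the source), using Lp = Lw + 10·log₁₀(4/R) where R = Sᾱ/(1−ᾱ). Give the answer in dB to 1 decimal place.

76.1 dB

Σ(Sᵢαᵢ) = 196.4×0.04 + 237.7×0.18 + 196.4×0.01 = 52.606; total area S = 630.5 m².
ᾱ = 0.0834, so room constant R = A/(1−ᾱ) = 57.393 m².
Lp = 87.7 + 10·log₁₀(4/57.393) = 87.7 + (-11.57) = 76.1 dB.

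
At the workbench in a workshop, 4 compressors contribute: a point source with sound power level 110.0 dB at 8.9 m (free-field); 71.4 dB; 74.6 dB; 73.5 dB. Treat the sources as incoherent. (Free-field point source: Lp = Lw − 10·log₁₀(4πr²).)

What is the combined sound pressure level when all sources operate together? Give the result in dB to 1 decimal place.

Source at 8.9 m: Lp = 110.0 − 10·log₁₀(4π·8.9²) = 110.0 − 10·log₁₀(995.382) = 80.0 dB.
Converting to relative power and adding: 10^(80.0/10) + 10^(71.4/10) + 10^(74.6/10) + 10^(73.5/10) = 1.65e+08.
Back to dB: 10·log₁₀ Σ = 82.2 dB.

82.2 dB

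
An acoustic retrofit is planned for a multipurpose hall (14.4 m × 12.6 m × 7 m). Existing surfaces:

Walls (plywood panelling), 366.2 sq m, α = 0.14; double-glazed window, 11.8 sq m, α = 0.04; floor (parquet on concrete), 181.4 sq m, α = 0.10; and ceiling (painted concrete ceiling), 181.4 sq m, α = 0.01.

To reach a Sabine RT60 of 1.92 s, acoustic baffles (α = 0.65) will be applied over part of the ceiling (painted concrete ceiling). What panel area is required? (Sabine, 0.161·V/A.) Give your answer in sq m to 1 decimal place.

54.4

Summing Sᵢαᵢ: 51.268 + 0.472 + 18.140 + 1.814 → A₁ = 71.694 sabins.
V = 1270.08 m³. Target absorption A₂ = 0.161 × 1270.08 / 1.92 = 106.502 sabins.
ΔA needed = 106.502 − 71.694 = 34.808 sabins.
Each sq m of panel replacing the ceiling (painted concrete ceiling) adds (0.65 − 0.01) = 0.64 sabins.
Area = ΔA/Δα = 34.808/0.64 = 54.4 sq m.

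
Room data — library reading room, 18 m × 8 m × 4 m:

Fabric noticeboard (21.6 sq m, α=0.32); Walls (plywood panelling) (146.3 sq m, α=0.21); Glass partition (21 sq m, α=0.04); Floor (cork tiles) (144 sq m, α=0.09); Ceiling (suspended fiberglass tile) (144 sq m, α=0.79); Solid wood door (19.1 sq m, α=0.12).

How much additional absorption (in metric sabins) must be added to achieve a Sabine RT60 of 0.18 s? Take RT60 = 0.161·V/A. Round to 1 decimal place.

347.7 sabins

Total absorption A₁ = 21.6·0.32 + 146.3·0.21 + 21·0.04 + 144·0.09 + 144·0.79 + 19.1·0.12
  = 6.912 + 30.723 + 0.840 + 12.960 + 113.760 + 2.292 = 167.487 sq m sabins.
V = 576 m³. Required absorption A₂ = 0.161 × 576 / 0.18 = 515.200 sabins.
Additional absorption ΔA = 515.200 − 167.487 = 347.7 sabins.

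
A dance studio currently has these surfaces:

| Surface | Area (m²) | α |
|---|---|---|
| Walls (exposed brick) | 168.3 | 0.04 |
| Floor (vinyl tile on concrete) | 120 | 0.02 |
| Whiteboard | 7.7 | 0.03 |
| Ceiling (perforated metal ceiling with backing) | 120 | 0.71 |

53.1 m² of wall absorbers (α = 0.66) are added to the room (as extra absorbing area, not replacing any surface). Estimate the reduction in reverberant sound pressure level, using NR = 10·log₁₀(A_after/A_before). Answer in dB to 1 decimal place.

1.4 dB

Total absorption A_before = 168.3×0.04 + 120×0.02 + 7.7×0.03 + 120×0.71
  = 6.732 + 2.400 + 0.231 + 85.200 = 94.563 m² sabins.
Added absorption = 53.1 × 0.66 = 35.046 sabins.
New total A_after = 129.609 sabins.
Reduction = 10 log₁₀(A_after/A_before) = 10 log₁₀(1.3706) = 1.4 dB.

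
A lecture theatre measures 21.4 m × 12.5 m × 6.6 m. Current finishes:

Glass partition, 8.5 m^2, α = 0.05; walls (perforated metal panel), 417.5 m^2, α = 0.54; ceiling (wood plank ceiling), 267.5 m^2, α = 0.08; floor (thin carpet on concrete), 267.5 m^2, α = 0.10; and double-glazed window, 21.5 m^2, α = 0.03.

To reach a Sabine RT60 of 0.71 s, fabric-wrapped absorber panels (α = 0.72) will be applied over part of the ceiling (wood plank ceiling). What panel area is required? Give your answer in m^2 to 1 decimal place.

196.4

Total absorption A₁ = 8.5*0.05 + 417.5*0.54 + 267.5*0.08 + 267.5*0.10 + 21.5*0.03
  = 0.425 + 225.450 + 21.400 + 26.750 + 0.645 = 274.670 m^2 sabins.
Required A₂ = 0.161·1765.5/0.71 = 400.346 sabins.
ΔA needed = 400.346 − 274.670 = 125.676 sabins.
Each m^2 of panel replacing the ceiling (wood plank ceiling) adds (0.72 − 0.08) = 0.64 sabins.
Area = ΔA/Δα = 125.676/0.64 = 196.4 m^2.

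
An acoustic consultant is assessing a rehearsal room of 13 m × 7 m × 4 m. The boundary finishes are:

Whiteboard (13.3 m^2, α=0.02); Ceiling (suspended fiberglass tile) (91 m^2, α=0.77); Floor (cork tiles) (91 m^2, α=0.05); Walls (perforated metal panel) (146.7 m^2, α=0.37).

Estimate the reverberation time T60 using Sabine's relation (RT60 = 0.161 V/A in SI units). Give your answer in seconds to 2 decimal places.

0.45 s

A = Σ Sᵢαᵢ = 13.3×0.02 + 91×0.77 + 91×0.05 + 146.7×0.37 = 129.165 sabins.
V = 13·7·4 = 364 m³.
Sabine: RT60 = 0.161 × 364 / 129.165 = 0.45 s.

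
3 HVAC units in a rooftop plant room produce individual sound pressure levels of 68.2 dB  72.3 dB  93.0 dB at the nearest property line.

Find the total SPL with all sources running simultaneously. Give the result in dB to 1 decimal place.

93.1 dB

Sum in the linear (power) domain: Σ 10^(Lᵢ/10) = 10^(68.2/10) + 10^(72.3/10) + 10^(93.0/10) = 2.019e+09.
Combined level = 10 log₁₀(2.019e+09) = 93.1 dB.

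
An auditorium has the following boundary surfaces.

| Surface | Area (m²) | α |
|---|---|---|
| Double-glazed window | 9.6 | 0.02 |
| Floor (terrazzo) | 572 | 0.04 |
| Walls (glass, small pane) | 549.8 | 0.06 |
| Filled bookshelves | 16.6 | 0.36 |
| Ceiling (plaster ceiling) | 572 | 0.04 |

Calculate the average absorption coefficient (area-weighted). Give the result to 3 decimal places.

0.049

Total surface area S = 1720.0 m².
Σ(Sᵢαᵢ) = 9.6·0.02 + 572·0.04 + 549.8·0.06 + 16.6·0.36 + 572·0.04 = 84.916.
ᾱ = 84.916 / 1720.0 = 0.049.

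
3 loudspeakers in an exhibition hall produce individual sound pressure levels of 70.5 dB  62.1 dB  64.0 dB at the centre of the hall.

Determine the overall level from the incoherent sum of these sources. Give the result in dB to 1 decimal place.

Σ 10^(Lᵢ/10) = 1.535e+07.
Combined level = 10 log₁₀(1.535e+07) = 71.9 dB.

71.9 dB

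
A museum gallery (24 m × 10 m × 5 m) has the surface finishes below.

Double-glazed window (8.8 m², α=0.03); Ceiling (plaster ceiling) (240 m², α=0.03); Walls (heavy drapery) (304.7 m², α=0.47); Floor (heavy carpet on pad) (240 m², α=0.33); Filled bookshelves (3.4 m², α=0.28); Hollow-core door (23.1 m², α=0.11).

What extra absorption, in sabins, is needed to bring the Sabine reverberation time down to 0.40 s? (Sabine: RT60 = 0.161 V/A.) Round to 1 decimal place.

249.6 sabins

Equivalent absorption area: A₁ = 8.8·0.03 + 240·0.03 + 304.7·0.47 + 240·0.33 + 3.4·0.28 + 23.1·0.11 = 233.366 m².
For T = 0.40 s, need A₂ = 0.161·V/T = 0.161·1200/0.40 = 483.000 sabins.
Additional absorption ΔA = 483.000 − 233.366 = 249.6 sabins.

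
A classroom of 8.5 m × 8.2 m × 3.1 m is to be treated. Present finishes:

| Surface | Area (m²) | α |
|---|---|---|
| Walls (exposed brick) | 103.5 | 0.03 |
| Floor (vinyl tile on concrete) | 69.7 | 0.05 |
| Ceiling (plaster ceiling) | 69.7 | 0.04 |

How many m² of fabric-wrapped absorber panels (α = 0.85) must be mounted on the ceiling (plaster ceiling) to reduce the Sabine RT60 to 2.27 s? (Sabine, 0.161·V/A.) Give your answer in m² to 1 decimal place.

A₁ = Σ Sᵢαᵢ = 103.5×0.03 + 69.7×0.05 + 69.7×0.04 = 9.378 sabins.
Required A₂ = 0.161·216.07/2.27 = 15.325 sabins.
ΔA needed = 15.325 − 9.378 = 5.947 sabins.
Each m² of panel replacing the ceiling (plaster ceiling) adds (0.85 − 0.04) = 0.81 sabins.
Panel area = 5.947 / 0.81 = 7.3 m².

7.3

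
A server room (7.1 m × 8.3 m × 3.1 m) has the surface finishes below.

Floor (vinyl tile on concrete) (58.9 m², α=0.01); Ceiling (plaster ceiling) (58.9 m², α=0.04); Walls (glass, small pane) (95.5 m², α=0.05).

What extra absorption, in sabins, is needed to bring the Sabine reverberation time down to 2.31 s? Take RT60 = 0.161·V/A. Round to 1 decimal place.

5.0 sabins

A₁ = Σ Sᵢαᵢ = 58.9×0.01 + 58.9×0.04 + 95.5×0.05 = 7.720 sabins.
Target A₂ = 0.161·182.683/2.31 = 12.732 sabins (V = 182.683 m³).
Shortfall: 12.732 − 7.720 = 5.0 sabins.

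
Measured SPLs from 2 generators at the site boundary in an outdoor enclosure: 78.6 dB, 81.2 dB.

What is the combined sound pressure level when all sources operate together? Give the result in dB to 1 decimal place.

Sum in the linear (power) domain: Σ 10^(Lᵢ/10) = 10^(78.6/10) + 10^(81.2/10) = 2.043e+08.
L_total = 10·log₁₀(2.043e+08) = 83.1 dB.

83.1 dB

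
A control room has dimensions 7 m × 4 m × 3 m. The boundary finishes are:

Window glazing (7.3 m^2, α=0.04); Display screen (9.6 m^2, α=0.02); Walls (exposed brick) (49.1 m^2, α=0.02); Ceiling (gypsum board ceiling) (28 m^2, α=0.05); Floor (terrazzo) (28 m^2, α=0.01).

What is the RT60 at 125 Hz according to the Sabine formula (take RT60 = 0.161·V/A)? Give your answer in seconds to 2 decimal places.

4.30 s

Total absorption A = 7.3×0.04 + 9.6×0.02 + 49.1×0.02 + 28×0.05 + 28×0.01
  = 0.292 + 0.192 + 0.982 + 1.400 + 0.280 = 3.146 m^2 sabins.
V = 7·4·3 = 84 m³.
T = 0.161 V/A = 0.161·84/3.146 = 4.30 s.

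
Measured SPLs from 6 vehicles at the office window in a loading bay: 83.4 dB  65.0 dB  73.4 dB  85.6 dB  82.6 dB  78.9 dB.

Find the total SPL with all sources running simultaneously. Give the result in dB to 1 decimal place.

89.4 dB

Sum in the linear (power) domain: Σ 10^(Lᵢ/10) = 10^(83.4/10) + 10^(65.0/10) + 10^(73.4/10) + 10^(85.6/10) + 10^(82.6/10) + 10^(78.9/10) = 8.665e+08.
Back to dB: 10·log₁₀ Σ = 89.4 dB.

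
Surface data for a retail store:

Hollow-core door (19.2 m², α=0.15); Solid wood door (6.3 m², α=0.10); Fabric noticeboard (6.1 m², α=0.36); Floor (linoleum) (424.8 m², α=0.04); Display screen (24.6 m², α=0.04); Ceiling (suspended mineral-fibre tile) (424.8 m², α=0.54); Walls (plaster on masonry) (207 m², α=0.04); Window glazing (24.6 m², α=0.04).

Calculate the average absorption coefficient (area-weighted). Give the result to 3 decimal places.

Total surface area S = 1137.4 m².
Weighted sum Σ Sα = 262.338.
ᾱ = 262.338 / 1137.4 = 0.231.

0.231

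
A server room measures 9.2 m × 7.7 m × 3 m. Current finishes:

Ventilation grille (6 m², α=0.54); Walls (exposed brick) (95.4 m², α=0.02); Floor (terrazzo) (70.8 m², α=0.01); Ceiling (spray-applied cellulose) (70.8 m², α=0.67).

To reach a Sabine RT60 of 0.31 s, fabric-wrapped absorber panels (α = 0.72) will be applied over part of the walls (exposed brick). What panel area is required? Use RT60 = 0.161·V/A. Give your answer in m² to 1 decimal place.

81.5

Summing Sᵢαᵢ: 3.240 + 1.908 + 0.708 + 47.436 → A₁ = 53.292 sabins.
Required A₂ = 0.161·212.52/0.31 = 110.373 sabins.
Absorption to add: 110.373 − 53.292 = 57.081 sabins.
Net gain per m²: Δα = 0.72 − 0.02 = 0.70.
Panel area = 57.081 / 0.70 = 81.5 m².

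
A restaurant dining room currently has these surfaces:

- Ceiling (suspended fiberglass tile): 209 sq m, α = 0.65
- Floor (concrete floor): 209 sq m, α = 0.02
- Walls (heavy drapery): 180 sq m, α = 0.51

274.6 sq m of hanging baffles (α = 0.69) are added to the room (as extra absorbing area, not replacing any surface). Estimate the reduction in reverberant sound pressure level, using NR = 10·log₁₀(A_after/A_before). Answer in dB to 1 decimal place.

2.6 dB

Equivalent absorption area: A_before = 209×0.65 + 209×0.02 + 180×0.51 = 231.830 sq m.
Added absorption = 274.6 × 0.69 = 189.474 sabins.
A_after = 231.830 + 189.474 = 421.304 sabins.
Reduction = 10 log₁₀(A_after/A_before) = 10 log₁₀(1.8173) = 2.6 dB.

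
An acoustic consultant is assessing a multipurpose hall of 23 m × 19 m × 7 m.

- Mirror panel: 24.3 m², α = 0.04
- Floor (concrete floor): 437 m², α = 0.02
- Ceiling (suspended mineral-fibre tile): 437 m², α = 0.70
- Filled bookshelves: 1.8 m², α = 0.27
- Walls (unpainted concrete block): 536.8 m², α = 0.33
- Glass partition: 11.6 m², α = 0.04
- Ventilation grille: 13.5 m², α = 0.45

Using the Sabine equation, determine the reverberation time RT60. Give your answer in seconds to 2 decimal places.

0.99 sec

Total absorption A = 24.3·0.04 + 437·0.02 + 437·0.70 + 1.8·0.27 + 536.8·0.33 + 11.6·0.04 + 13.5·0.45
  = 0.972 + 8.740 + 305.900 + 0.486 + 177.144 + 0.464 + 6.075 = 499.781 m² sabins.
Volume V = 23 × 19 × 7 = 3059 m³.
T = 0.161 V/A = 0.161·3059/499.781 = 0.99 s.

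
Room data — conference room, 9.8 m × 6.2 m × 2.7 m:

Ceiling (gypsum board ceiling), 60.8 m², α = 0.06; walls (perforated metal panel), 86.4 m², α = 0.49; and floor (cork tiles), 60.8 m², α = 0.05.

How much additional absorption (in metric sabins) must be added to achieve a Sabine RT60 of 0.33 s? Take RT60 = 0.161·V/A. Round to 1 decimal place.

31.0 sabins

Summing Sᵢαᵢ: 3.648 + 42.336 + 3.040 → A₁ = 49.024 sabins.
For T = 0.33 s, need A₂ = 0.161·V/T = 0.161·164.052/0.33 = 80.037 sabins.
Shortfall: 80.037 − 49.024 = 31.0 sabins.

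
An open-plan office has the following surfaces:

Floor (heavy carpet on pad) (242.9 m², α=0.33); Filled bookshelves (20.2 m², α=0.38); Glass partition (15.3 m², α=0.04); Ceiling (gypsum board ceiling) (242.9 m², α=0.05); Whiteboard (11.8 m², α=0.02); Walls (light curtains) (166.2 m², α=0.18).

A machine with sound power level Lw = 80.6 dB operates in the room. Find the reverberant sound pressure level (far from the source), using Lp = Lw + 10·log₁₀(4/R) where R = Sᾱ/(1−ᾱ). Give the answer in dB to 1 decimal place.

Σ(Sᵢαᵢ) = 242.9×0.33 + 20.2×0.38 + 15.3×0.04 + 242.9×0.05 + 11.8×0.02 + 166.2×0.18 = 130.742; total area S = 699.3 m².
ᾱ = 0.1870, so room constant R = A/(1−ᾱ) = 160.814 m².
Lp = 80.6 + 10·log₁₀(4/160.814) = 80.6 + (-16.04) = 64.6 dB.

64.6 dB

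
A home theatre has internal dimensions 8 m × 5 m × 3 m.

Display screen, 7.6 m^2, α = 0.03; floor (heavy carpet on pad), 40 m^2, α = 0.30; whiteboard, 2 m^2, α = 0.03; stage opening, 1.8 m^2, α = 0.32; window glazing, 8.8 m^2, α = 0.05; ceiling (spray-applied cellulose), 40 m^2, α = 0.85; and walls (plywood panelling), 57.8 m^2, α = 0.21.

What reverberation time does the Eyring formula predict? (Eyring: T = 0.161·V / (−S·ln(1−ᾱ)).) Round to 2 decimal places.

Total surface area S = 7.6 + 40 + 2 + 1.8 + 8.8 + 40 + 57.8 = 158.0 m^2.
Absorption A = 7.6×0.03 + 40×0.30 + 2×0.03 + 1.8×0.32 + 8.8×0.05 + 40×0.85 + 57.8×0.21 = 59.442 sabins.
Mean coefficient ᾱ = A/S = 0.3762.
−S·ln(1−ᾱ) = −158.0 × ln(1 − 0.3762) = 74.564.
V = 8 × 5 × 3 = 120 m³.
T = 0.161·V/[−S·ln(1−ᾱ)] = 0.161·120/74.564 = 0.26 s.

0.26 sec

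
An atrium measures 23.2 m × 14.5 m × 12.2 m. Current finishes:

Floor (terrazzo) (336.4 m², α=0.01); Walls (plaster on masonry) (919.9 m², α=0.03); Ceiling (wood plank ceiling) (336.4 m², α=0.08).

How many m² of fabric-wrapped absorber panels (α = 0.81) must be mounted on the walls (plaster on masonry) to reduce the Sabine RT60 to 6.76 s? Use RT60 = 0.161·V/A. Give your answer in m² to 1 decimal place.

Summing Sᵢαᵢ: 3.364 + 27.597 + 26.912 → A₁ = 57.873 sabins.
V = 4104.08 m³. Target absorption A₂ = 0.161 × 4104.08 / 6.76 = 97.745 sabins.
Absorption to add: 97.745 − 57.873 = 39.872 sabins.
Net gain per m²: Δα = 0.81 − 0.03 = 0.78.
Area = ΔA/Δα = 39.872/0.78 = 51.1 m².

51.1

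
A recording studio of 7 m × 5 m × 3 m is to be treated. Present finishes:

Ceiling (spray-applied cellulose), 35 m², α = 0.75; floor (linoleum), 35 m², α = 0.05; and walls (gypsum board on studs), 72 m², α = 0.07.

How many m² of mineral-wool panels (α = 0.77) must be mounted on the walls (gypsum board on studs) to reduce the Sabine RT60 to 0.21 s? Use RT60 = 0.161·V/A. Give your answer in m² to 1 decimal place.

67.8

Equivalent absorption area: A₁ = 35·0.75 + 35·0.05 + 72·0.07 = 33.040 m².
Required A₂ = 0.161·105/0.21 = 80.500 sabins.
Absorption to add: 80.500 − 33.040 = 47.460 sabins.
Net gain per m²: Δα = 0.77 − 0.07 = 0.70.
Area = ΔA/Δα = 47.460/0.70 = 67.8 m².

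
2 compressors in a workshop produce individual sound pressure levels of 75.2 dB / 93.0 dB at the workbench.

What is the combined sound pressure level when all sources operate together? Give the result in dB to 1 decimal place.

Σ 10^(Lᵢ/10) = 2.028e+09.
Combined level = 10 log₁₀(2.028e+09) = 93.1 dB.

93.1 dB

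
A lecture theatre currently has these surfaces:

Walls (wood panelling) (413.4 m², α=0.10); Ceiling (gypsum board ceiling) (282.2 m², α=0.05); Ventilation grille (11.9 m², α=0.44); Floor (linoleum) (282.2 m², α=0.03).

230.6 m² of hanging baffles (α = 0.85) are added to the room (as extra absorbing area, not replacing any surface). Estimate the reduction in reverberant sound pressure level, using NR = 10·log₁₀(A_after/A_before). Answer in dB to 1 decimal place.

Total absorption A_before = 413.4·0.10 + 282.2·0.05 + 11.9·0.44 + 282.2·0.03
  = 41.340 + 14.110 + 5.236 + 8.466 = 69.152 m² sabins.
Treatment contributes 230.6·0.85 = 196.010 sabins.
New total A_after = 265.162 sabins.
Reduction = 10 log₁₀(A_after/A_before) = 10 log₁₀(3.8345) = 5.8 dB.

5.8 dB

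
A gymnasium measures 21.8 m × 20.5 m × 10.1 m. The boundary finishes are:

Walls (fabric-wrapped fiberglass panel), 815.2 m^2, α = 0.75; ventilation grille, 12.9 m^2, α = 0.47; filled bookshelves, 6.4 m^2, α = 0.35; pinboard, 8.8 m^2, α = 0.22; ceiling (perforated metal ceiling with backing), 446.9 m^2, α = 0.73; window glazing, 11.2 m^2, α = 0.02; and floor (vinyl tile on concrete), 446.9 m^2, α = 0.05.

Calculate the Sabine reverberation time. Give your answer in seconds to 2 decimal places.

0.75 s

Summing Sᵢαᵢ: 611.400 + 6.063 + 2.240 + 1.936 + 326.237 + 0.224 + 22.345 → A = 970.445 sabins.
V = 21.8·20.5·10.1 = 4513.69 m³.
T = 0.161 V/A = 0.161·4513.69/970.445 = 0.75 s.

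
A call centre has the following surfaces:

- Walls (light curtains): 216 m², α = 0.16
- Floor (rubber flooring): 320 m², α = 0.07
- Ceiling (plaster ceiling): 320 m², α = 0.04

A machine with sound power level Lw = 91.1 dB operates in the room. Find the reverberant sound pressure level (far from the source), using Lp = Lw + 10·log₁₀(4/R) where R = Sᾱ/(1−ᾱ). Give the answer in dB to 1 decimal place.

78.3 dB

A = 69.760 sabins; S = 856.0 m².
ᾱ = 0.0815, so room constant R = A/(1−ᾱ) = 75.950 m².
Lp = 91.1 + 10·log₁₀(4/75.950) = 91.1 + (-12.78) = 78.3 dB.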